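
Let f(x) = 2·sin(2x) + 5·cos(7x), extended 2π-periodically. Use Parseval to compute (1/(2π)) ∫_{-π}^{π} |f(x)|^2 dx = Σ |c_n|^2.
Σ |c_n|^2 = 29/2

Expand |f|^2 and use orthogonality of {sin(nx), cos(mx)} on [-π, π]:
  ∫_{-π}^{π} sin(nx)^2 dx = π, ∫ cos(mx)^2 dx = π, and cross terms integrate to 0.
So ∫_{-π}^{π} f(x)^2 dx = 2^2 · π + 5^2 · π = (4 + 25)π.
Divide by 2π: (4 + 25)/2 = 29/2.
By Parseval, this equals Σ |c_n|^2.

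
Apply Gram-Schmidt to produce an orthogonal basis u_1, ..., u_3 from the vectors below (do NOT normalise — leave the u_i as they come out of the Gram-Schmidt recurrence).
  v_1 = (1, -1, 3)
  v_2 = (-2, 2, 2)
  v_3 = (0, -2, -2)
Orthogonal basis:
  u_1 = (1, -1, 3)
  u_2 = (-24/11, 24/11, 16/11)
  u_3 = (-1, -1, 0)

Apply the Gram-Schmidt recurrence
  u_1 = v_1
  u_i = v_i − Σ_{j<i} ((v_i · u_j) / (u_j · u_j)) · u_j.

Step by step this gives:
  u_1 = (1, -1, 3)
  u_2 = (-24/11, 24/11, 16/11)
  u_3 = (-1, -1, 0)

Orthogonality check:
  u_2 · u_1 = 0 (should be 0)
  u_3 · u_1 = 0 (should be 0)
  u_3 · u_2 = 0 (should be 0)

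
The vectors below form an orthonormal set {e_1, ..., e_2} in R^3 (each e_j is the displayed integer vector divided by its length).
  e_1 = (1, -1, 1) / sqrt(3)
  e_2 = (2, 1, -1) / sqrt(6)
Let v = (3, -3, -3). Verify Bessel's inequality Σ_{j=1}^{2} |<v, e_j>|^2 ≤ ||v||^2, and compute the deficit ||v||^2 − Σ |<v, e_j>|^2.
Σ |<v, e_j>|^2 = 9; ||v||^2 = 27; deficit = 18

Write each e_j = u_j / sqrt(<u_j, u_j>) where u_j is the displayed integer vector. Then <v, e_j> = <v, u_j> / sqrt(<u_j, u_j>), so |<v, e_j>|^2 = <v, u_j>^2 / <u_j, u_j>.
Coefficients: <v, e_1> = 3/sqrt(3), <v, e_2> = 6/sqrt(6).
Square and sum: Σ |<v, e_j>|^2 = 9.
Compute ||v||^2 = v·v = 27.
Deficit = 27 − 9 = 18 ≥ 0, confirming Bessel's inequality. (The deficit equals ||v − Σ <v,e_j> e_j||^2, the squared distance from v to span{e_j}.)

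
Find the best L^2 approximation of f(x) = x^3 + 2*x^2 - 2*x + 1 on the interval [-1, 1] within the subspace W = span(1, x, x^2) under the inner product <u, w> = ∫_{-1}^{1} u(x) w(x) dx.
g(x) = 2*x^2 - 7*x/5 + 1

The best approximation g ∈ W is the orthogonal projection of f onto W. Writing g = a_0 + a_1 x + a_2 x^2, the coefficients solve the normal equations G · a = b where
  G_{ij} = <φ_i, φ_j> and b_i = <f, φ_i>, with φ_0 = 1, φ_1 = x, φ_2 = x^2.
G =
  [2, 0, 2/3]
  [0, 2/3, 0]
  [2/3, 0, 2/5],
b = (10/3, -14/15, 22/15).
Solving gives a_0 = 1, a_1 = -7/5, a_2 = 2, so
  g(x) = 2*x^2 - 7*x/5 + 1.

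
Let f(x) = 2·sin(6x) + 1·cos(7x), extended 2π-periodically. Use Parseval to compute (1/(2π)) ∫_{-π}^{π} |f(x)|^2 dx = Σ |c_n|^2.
Σ |c_n|^2 = 5/2

Expand |f|^2 and use orthogonality of {sin(nx), cos(mx)} on [-π, π]:
  ∫_{-π}^{π} sin(nx)^2 dx = π, ∫ cos(mx)^2 dx = π, and cross terms integrate to 0.
So ∫_{-π}^{π} f(x)^2 dx = 2^2 · π + 1^2 · π = (4 + 1)π.
Divide by 2π: (4 + 1)/2 = 5/2.
By Parseval, this equals Σ |c_n|^2.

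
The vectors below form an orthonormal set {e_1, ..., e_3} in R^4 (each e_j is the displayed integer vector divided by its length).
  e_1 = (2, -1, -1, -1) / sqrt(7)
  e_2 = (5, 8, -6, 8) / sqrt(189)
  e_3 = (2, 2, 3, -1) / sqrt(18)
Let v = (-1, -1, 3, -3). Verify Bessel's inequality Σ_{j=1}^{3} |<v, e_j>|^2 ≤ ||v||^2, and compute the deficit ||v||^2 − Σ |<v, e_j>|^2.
Σ |<v, e_j>|^2 = 532/27; ||v||^2 = 20; deficit = 8/27

Write each e_j = u_j / sqrt(<u_j, u_j>) where u_j is the displayed integer vector. Then <v, e_j> = <v, u_j> / sqrt(<u_j, u_j>), so |<v, e_j>|^2 = <v, u_j>^2 / <u_j, u_j>.
Coefficients: <v, e_1> = -1/sqrt(7), <v, e_2> = -55/sqrt(189), <v, e_3> = 8/sqrt(18).
Square and sum: Σ |<v, e_j>|^2 = 532/27.
Compute ||v||^2 = v·v = 20.
Deficit = 20 − 532/27 = 8/27 ≥ 0, confirming Bessel's inequality. (The deficit equals ||v − Σ <v,e_j> e_j||^2, the squared distance from v to span{e_j}.)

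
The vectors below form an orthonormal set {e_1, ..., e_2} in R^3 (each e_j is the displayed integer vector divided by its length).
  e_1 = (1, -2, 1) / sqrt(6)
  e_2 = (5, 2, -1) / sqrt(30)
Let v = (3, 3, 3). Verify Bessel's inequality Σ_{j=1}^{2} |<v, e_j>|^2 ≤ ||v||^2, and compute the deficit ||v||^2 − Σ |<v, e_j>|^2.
Σ |<v, e_j>|^2 = 54/5; ||v||^2 = 27; deficit = 81/5

Write each e_j = u_j / sqrt(<u_j, u_j>) where u_j is the displayed integer vector. Then <v, e_j> = <v, u_j> / sqrt(<u_j, u_j>), so |<v, e_j>|^2 = <v, u_j>^2 / <u_j, u_j>.
Coefficients: <v, e_1> = 0/sqrt(6), <v, e_2> = 18/sqrt(30).
Square and sum: Σ |<v, e_j>|^2 = 54/5.
Compute ||v||^2 = v·v = 27.
Deficit = 27 − 54/5 = 81/5 ≥ 0, confirming Bessel's inequality. (The deficit equals ||v − Σ <v,e_j> e_j||^2, the squared distance from v to span{e_j}.)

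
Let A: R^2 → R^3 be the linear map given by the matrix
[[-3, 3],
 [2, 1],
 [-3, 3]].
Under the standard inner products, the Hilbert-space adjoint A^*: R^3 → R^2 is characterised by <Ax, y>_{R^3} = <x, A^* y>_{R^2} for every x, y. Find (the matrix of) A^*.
A^* = A^T =
[[-3, 2, -3],
 [3, 1, 3]]

For real matrices with standard dot products, the defining identity <Ax, y> = <x, A^* y> gives (Ax)^T y = x^T (A^*) y, i.e. x^T A^T y = x^T (A^*) y. Since this holds for all x, y, we must have A^* = A^T. Therefore
A^* =
[[-3, 2, -3],
 [3, 1, 3]].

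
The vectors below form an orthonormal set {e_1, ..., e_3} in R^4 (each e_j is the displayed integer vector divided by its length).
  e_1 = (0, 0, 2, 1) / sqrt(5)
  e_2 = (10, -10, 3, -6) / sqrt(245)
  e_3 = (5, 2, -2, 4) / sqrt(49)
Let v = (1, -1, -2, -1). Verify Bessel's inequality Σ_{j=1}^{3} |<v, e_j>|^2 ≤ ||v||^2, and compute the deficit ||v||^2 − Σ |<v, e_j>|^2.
Σ |<v, e_j>|^2 = 334/49; ||v||^2 = 7; deficit = 9/49

Write each e_j = u_j / sqrt(<u_j, u_j>) where u_j is the displayed integer vector. Then <v, e_j> = <v, u_j> / sqrt(<u_j, u_j>), so |<v, e_j>|^2 = <v, u_j>^2 / <u_j, u_j>.
Coefficients: <v, e_1> = -5/sqrt(5), <v, e_2> = 20/sqrt(245), <v, e_3> = 3/sqrt(49).
Square and sum: Σ |<v, e_j>|^2 = 334/49.
Compute ||v||^2 = v·v = 7.
Deficit = 7 − 334/49 = 9/49 ≥ 0, confirming Bessel's inequality. (The deficit equals ||v − Σ <v,e_j> e_j||^2, the squared distance from v to span{e_j}.)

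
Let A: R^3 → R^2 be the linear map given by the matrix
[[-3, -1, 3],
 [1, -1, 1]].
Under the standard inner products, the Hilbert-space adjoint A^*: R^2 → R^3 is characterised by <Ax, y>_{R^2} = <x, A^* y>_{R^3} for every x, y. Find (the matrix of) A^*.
A^* = A^T =
[[-3, 1],
 [-1, -1],
 [3, 1]]

For real matrices with standard dot products, the defining identity <Ax, y> = <x, A^* y> gives (Ax)^T y = x^T (A^*) y, i.e. x^T A^T y = x^T (A^*) y. Since this holds for all x, y, we must have A^* = A^T. Therefore
A^* =
[[-3, 1],
 [-1, -1],
 [3, 1]].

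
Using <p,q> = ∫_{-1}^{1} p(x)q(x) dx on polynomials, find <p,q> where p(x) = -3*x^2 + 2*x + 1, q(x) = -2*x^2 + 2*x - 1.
<p,q> = 56/15

Expand the product: p(x)·q(x) = 6*x^4 - 10*x^3 + 5*x^2 - 1.
∫_{-1}^{1} of each monomial x^k gives [2/(k+1) if k even, 0 if k odd]. Integrating term-by-term (or equivalently evaluating the antiderivative F(x) = 6*x^5/5 - 5*x^4/2 + 5*x^3/3 - x at the endpoints):
  F(1) − F(−1) = -19/30 − (-131/30) = 56/15.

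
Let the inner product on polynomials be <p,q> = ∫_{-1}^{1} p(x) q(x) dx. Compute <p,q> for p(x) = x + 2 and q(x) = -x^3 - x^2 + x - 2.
<p,q> = -136/15

Expand the product: p(x)·q(x) = -x^4 - 3*x^3 - x^2 - 4.
∫_{-1}^{1} of each monomial x^k gives [2/(k+1) if k even, 0 if k odd]. Integrating term-by-term (or equivalently evaluating the antiderivative F(x) = -x^5/5 - 3*x^4/4 - x^3/3 - 4*x at the endpoints):
  F(1) − F(−1) = -317/60 − (227/60) = -136/15.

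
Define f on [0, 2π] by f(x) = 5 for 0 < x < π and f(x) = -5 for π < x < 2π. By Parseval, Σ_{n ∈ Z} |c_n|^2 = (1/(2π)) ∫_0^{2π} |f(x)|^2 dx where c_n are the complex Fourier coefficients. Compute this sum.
Σ |c_n|^2 = 25

Parseval equates the L^2 energy of f (normalised by 1/(2π)) with the ℓ^2 sum of its Fourier coefficients: (1/(2π)) ∫_0^{2π} |f|^2 = Σ |c_n|^2.
Compute the left side: (1/(2π)) [∫_0^π 5^2 dx + ∫_π^{2π} (-5)^2 dx] = (1/(2π)) · (25π + 25π) = (25 + 25)/2 = 25.
So Σ_{n ∈ Z} |c_n|^2 = 25.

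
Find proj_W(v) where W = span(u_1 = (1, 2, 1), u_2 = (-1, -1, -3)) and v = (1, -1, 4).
proj_W(v) = (1/2, -4/5, 41/10)

Set up U = [u_1 | ... | u_2] ∈ R^(3×2). The projector onto W = col(U) is P = U (U^T U)^(-1) U^T.
Compute U^T U =
  [6, -6]
  [-6, 11],
and U^T v = (3, -12).
Solve U^T U · c = U^T v for the coefficients: c = (-13/10, -9/5). The projection is proj_W(v) = U c.
Check: (v - proj_W(v)) · u_1 = 0  (should be 0).
Check: (v - proj_W(v)) · u_2 = 0  (should be 0).
Result: proj_W(v) = (1/2, -4/5, 41/10).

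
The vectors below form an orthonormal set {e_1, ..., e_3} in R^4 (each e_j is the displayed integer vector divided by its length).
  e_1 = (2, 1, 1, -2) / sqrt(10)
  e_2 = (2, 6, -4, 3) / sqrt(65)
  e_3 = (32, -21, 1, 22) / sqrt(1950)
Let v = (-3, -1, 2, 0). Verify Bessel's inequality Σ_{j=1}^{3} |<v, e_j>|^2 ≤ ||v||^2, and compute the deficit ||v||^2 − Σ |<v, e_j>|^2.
Σ |<v, e_j>|^2 = 854/75; ||v||^2 = 14; deficit = 196/75

Write each e_j = u_j / sqrt(<u_j, u_j>) where u_j is the displayed integer vector. Then <v, e_j> = <v, u_j> / sqrt(<u_j, u_j>), so |<v, e_j>|^2 = <v, u_j>^2 / <u_j, u_j>.
Coefficients: <v, e_1> = -5/sqrt(10), <v, e_2> = -20/sqrt(65), <v, e_3> = -73/sqrt(1950).
Square and sum: Σ |<v, e_j>|^2 = 854/75.
Compute ||v||^2 = v·v = 14.
Deficit = 14 − 854/75 = 196/75 ≥ 0, confirming Bessel's inequality. (The deficit equals ||v − Σ <v,e_j> e_j||^2, the squared distance from v to span{e_j}.)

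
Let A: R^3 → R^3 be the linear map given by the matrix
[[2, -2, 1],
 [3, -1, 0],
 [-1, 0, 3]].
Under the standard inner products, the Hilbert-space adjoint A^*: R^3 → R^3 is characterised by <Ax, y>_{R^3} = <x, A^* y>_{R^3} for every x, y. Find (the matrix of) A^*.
A^* = A^T =
[[2, 3, -1],
 [-2, -1, 0],
 [1, 0, 3]]

For real matrices with standard dot products, the defining identity <Ax, y> = <x, A^* y> gives (Ax)^T y = x^T (A^*) y, i.e. x^T A^T y = x^T (A^*) y. Since this holds for all x, y, we must have A^* = A^T. Therefore
A^* =
[[2, 3, -1],
 [-2, -1, 0],
 [1, 0, 3]].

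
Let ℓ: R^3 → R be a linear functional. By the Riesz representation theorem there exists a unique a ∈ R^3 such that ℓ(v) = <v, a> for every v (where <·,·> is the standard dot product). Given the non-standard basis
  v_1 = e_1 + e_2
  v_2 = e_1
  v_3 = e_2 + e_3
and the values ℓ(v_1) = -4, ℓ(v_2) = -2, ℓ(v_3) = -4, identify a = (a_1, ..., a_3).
a = (-2, -2, -2)

Write a = (a_1, ..., a_3) in the standard basis. For each basis vector v_i, ℓ(v_i) = <v_i, a> is a linear equation in the a_j's. Collect the n equations into a matrix system V a = ℓ, where row i of V is v_i (expressed in the standard basis). Since V is invertible (lower-triangular with 1s on the diagonal, up to permutation), solve by back-substitution:
  V =
[[1, 1, 0],
 [1, 0, 0],
 [0, 1, 1]]
  V a = (-4, -2, -4)
Solving gives a = (-2, -2, -2).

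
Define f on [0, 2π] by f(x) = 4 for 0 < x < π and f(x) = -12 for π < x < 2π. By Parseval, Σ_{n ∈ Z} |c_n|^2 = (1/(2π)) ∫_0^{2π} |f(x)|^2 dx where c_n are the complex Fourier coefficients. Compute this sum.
Σ |c_n|^2 = 80

Parseval equates the L^2 energy of f (normalised by 1/(2π)) with the ℓ^2 sum of its Fourier coefficients: (1/(2π)) ∫_0^{2π} |f|^2 = Σ |c_n|^2.
Compute the left side: (1/(2π)) [∫_0^π 4^2 dx + ∫_π^{2π} (-12)^2 dx] = (1/(2π)) · (16π + 144π) = (16 + 144)/2 = 80.
So Σ_{n ∈ Z} |c_n|^2 = 80.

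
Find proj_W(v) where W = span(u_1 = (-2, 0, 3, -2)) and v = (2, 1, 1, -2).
proj_W(v) = (-6/17, 0, 9/17, -6/17)

Set up U = [u_1 | ... | u_1] ∈ R^(4×1). The projector onto W = col(U) is P = U (U^T U)^(-1) U^T.
Compute U^T U =
  [17],
and U^T v = (3).
Solve U^T U · c = U^T v for the coefficients: c = (3/17). The projection is proj_W(v) = U c.
Check: (v - proj_W(v)) · u_1 = 0  (should be 0).
Result: proj_W(v) = (-6/17, 0, 9/17, -6/17).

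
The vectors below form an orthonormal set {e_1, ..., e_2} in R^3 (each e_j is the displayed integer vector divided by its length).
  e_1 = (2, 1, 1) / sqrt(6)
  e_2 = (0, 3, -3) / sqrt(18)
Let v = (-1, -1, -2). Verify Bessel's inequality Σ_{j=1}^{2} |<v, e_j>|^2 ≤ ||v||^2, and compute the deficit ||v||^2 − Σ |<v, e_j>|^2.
Σ |<v, e_j>|^2 = 14/3; ||v||^2 = 6; deficit = 4/3

Write each e_j = u_j / sqrt(<u_j, u_j>) where u_j is the displayed integer vector. Then <v, e_j> = <v, u_j> / sqrt(<u_j, u_j>), so |<v, e_j>|^2 = <v, u_j>^2 / <u_j, u_j>.
Coefficients: <v, e_1> = -5/sqrt(6), <v, e_2> = 3/sqrt(18).
Square and sum: Σ |<v, e_j>|^2 = 14/3.
Compute ||v||^2 = v·v = 6.
Deficit = 6 − 14/3 = 4/3 ≥ 0, confirming Bessel's inequality. (The deficit equals ||v − Σ <v,e_j> e_j||^2, the squared distance from v to span{e_j}.)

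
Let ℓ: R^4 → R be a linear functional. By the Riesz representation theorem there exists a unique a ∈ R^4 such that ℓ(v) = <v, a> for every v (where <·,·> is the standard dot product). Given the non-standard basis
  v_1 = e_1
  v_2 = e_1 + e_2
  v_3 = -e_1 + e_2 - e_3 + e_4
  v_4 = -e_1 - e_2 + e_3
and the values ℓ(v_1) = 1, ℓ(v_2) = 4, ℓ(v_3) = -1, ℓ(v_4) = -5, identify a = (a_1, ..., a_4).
a = (1, 3, -1, -4)

Write a = (a_1, ..., a_4) in the standard basis. For each basis vector v_i, ℓ(v_i) = <v_i, a> is a linear equation in the a_j's. Collect the n equations into a matrix system V a = ℓ, where row i of V is v_i (expressed in the standard basis). Since V is invertible (lower-triangular with 1s on the diagonal, up to permutation), solve by back-substitution:
  V =
[[1, 0, 0, 0],
 [1, 1, 0, 0],
 [-1, 1, -1, 1],
 [-1, -1, 1, 0]]
  V a = (1, 4, -1, -5)
Solving gives a = (1, 3, -1, -4).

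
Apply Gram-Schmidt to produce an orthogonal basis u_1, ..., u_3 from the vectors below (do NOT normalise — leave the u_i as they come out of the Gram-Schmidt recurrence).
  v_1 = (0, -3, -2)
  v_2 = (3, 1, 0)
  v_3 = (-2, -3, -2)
Orthogonal basis:
  u_1 = (0, -3, -2)
  u_2 = (3, 4/13, -6/13)
  u_3 = (-8/121, 24/121, -36/121)

Apply the Gram-Schmidt recurrence
  u_1 = v_1
  u_i = v_i − Σ_{j<i} ((v_i · u_j) / (u_j · u_j)) · u_j.

Step by step this gives:
  u_1 = (0, -3, -2)
  u_2 = (3, 4/13, -6/13)
  u_3 = (-8/121, 24/121, -36/121)

Orthogonality check:
  u_2 · u_1 = 0 (should be 0)
  u_3 · u_1 = 0 (should be 0)
  u_3 · u_2 = 0 (should be 0)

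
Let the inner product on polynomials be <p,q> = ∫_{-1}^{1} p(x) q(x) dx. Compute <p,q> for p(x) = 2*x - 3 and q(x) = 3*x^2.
<p,q> = -6

Expand the product: p(x)·q(x) = 6*x^3 - 9*x^2.
∫_{-1}^{1} of each monomial x^k gives [2/(k+1) if k even, 0 if k odd]. Integrating term-by-term (or equivalently evaluating the antiderivative F(x) = 3*x^4/2 - 3*x^3 at the endpoints):
  F(1) − F(−1) = -3/2 − (9/2) = -6.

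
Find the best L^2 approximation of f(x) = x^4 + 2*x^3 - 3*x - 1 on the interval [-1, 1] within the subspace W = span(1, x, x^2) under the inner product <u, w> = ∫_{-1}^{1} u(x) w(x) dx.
g(x) = 6*x^2/7 - 9*x/5 - 38/35

The best approximation g ∈ W is the orthogonal projection of f onto W. Writing g = a_0 + a_1 x + a_2 x^2, the coefficients solve the normal equations G · a = b where
  G_{ij} = <φ_i, φ_j> and b_i = <f, φ_i>, with φ_0 = 1, φ_1 = x, φ_2 = x^2.
G =
  [2, 0, 2/3]
  [0, 2/3, 0]
  [2/3, 0, 2/5],
b = (-8/5, -6/5, -8/21).
Solving gives a_0 = -38/35, a_1 = -9/5, a_2 = 6/7, so
  g(x) = 6*x^2/7 - 9*x/5 - 38/35.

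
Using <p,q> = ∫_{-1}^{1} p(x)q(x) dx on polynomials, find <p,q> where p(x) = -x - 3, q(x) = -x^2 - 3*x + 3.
<p,q> = -14

Expand the product: p(x)·q(x) = x^3 + 6*x^2 + 6*x - 9.
∫_{-1}^{1} of each monomial x^k gives [2/(k+1) if k even, 0 if k odd]. Integrating term-by-term (or equivalently evaluating the antiderivative F(x) = x^4/4 + 2*x^3 + 3*x^2 - 9*x at the endpoints):
  F(1) − F(−1) = -15/4 − (41/4) = -14.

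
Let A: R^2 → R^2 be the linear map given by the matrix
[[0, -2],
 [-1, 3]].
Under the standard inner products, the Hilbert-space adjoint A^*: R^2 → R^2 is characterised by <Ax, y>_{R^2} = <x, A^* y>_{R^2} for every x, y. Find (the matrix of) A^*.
A^* = A^T =
[[0, -1],
 [-2, 3]]

For real matrices with standard dot products, the defining identity <Ax, y> = <x, A^* y> gives (Ax)^T y = x^T (A^*) y, i.e. x^T A^T y = x^T (A^*) y. Since this holds for all x, y, we must have A^* = A^T. Therefore
A^* =
[[0, -1],
 [-2, 3]].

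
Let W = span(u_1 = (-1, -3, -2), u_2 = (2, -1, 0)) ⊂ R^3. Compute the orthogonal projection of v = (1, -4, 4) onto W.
proj_W(v) = (51/23, -36/23, -6/23)

Set up U = [u_1 | ... | u_2] ∈ R^(3×2). The projector onto W = col(U) is P = U (U^T U)^(-1) U^T.
Compute U^T U =
  [14, 1]
  [1, 5],
and U^T v = (3, 6).
Solve U^T U · c = U^T v for the coefficients: c = (3/23, 27/23). The projection is proj_W(v) = U c.
Check: (v - proj_W(v)) · u_1 = 0  (should be 0).
Check: (v - proj_W(v)) · u_2 = 0  (should be 0).
Result: proj_W(v) = (51/23, -36/23, -6/23).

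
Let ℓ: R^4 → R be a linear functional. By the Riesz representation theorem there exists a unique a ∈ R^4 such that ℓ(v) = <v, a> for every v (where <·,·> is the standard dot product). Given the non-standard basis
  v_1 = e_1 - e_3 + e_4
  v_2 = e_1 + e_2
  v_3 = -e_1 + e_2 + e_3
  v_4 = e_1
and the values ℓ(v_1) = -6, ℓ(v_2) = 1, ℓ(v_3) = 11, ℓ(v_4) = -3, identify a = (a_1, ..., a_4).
a = (-3, 4, 4, 1)

Write a = (a_1, ..., a_4) in the standard basis. For each basis vector v_i, ℓ(v_i) = <v_i, a> is a linear equation in the a_j's. Collect the n equations into a matrix system V a = ℓ, where row i of V is v_i (expressed in the standard basis). Since V is invertible (lower-triangular with 1s on the diagonal, up to permutation), solve by back-substitution:
  V =
[[1, 0, -1, 1],
 [1, 1, 0, 0],
 [-1, 1, 1, 0],
 [1, 0, 0, 0]]
  V a = (-6, 1, 11, -3)
Solving gives a = (-3, 4, 4, 1).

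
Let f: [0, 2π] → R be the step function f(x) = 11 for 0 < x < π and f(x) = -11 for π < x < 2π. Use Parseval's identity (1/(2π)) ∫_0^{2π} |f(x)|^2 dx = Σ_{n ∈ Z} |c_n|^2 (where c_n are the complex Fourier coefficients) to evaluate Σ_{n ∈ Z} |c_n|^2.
Σ |c_n|^2 = 121

Parseval equates the L^2 energy of f (normalised by 1/(2π)) with the ℓ^2 sum of its Fourier coefficients: (1/(2π)) ∫_0^{2π} |f|^2 = Σ |c_n|^2.
Compute the left side: (1/(2π)) [∫_0^π 11^2 dx + ∫_π^{2π} (-11)^2 dx] = (1/(2π)) · (121π + 121π) = (121 + 121)/2 = 121.
So Σ_{n ∈ Z} |c_n|^2 = 121.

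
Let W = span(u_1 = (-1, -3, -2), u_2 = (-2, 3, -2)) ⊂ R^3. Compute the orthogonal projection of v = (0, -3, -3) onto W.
proj_W(v) = (-252/229, -729/229, -498/229)

Set up U = [u_1 | ... | u_2] ∈ R^(3×2). The projector onto W = col(U) is P = U (U^T U)^(-1) U^T.
Compute U^T U =
  [14, -3]
  [-3, 17],
and U^T v = (15, -3).
Solve U^T U · c = U^T v for the coefficients: c = (246/229, 3/229). The projection is proj_W(v) = U c.
Check: (v - proj_W(v)) · u_1 = 0  (should be 0).
Check: (v - proj_W(v)) · u_2 = 0  (should be 0).
Result: proj_W(v) = (-252/229, -729/229, -498/229).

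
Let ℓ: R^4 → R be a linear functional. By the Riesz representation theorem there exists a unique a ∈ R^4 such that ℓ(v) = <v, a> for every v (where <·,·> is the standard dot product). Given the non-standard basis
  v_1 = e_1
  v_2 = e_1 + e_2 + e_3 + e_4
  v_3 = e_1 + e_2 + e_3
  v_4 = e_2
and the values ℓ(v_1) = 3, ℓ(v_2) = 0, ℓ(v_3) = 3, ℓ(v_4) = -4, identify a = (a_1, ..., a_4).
a = (3, -4, 4, -3)

Write a = (a_1, ..., a_4) in the standard basis. For each basis vector v_i, ℓ(v_i) = <v_i, a> is a linear equation in the a_j's. Collect the n equations into a matrix system V a = ℓ, where row i of V is v_i (expressed in the standard basis). Since V is invertible (lower-triangular with 1s on the diagonal, up to permutation), solve by back-substitution:
  V =
[[1, 0, 0, 0],
 [1, 1, 1, 1],
 [1, 1, 1, 0],
 [0, 1, 0, 0]]
  V a = (3, 0, 3, -4)
Solving gives a = (3, -4, 4, -3).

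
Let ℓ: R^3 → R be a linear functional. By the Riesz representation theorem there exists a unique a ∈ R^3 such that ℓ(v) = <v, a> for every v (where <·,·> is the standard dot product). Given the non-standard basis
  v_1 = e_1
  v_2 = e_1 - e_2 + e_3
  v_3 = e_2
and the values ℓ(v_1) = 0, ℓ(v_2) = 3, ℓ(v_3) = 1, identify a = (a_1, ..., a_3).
a = (0, 1, 4)

Write a = (a_1, ..., a_3) in the standard basis. For each basis vector v_i, ℓ(v_i) = <v_i, a> is a linear equation in the a_j's. Collect the n equations into a matrix system V a = ℓ, where row i of V is v_i (expressed in the standard basis). Since V is invertible (lower-triangular with 1s on the diagonal, up to permutation), solve by back-substitution:
  V =
[[1, 0, 0],
 [1, -1, 1],
 [0, 1, 0]]
  V a = (0, 3, 1)
Solving gives a = (0, 1, 4).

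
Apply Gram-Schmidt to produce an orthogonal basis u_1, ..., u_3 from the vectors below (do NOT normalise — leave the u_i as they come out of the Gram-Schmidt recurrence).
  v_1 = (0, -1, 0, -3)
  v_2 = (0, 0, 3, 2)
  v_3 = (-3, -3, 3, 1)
Orthogonal basis:
  u_1 = (0, -1, 0, -3)
  u_2 = (0, -3/5, 3, 1/5)
  u_3 = (-3, -108/47, -24/47, 36/47)

Apply the Gram-Schmidt recurrence
  u_1 = v_1
  u_i = v_i − Σ_{j<i} ((v_i · u_j) / (u_j · u_j)) · u_j.

Step by step this gives:
  u_1 = (0, -1, 0, -3)
  u_2 = (0, -3/5, 3, 1/5)
  u_3 = (-3, -108/47, -24/47, 36/47)

Orthogonality check:
  u_2 · u_1 = 0 (should be 0)
  u_3 · u_1 = 0 (should be 0)
  u_3 · u_2 = 0 (should be 0)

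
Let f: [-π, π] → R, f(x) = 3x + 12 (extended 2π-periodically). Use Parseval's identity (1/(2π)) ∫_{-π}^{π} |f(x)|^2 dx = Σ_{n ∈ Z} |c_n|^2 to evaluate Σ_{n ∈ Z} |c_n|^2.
Σ |c_n|^2 = 3π^2 + 144

Expand and integrate term by term over [-π, π]:
  ∫ (3x)^2 dx = 9·(2π^3/3); ∫ 2·3·(12)·x dx = 0 (odd integrand); ∫ 12^2 dx = 144·2π.
So (1/(2π)) ∫_{-π}^{π} (3x + 12)^2 dx = 9π^2/3 + 144 = 3π^2 + 144.
Parseval ⇒ Σ |c_n|^2 = 3π^2 + 144.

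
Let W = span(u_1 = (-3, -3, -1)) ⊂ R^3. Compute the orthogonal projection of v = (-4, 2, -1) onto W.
proj_W(v) = (-21/19, -21/19, -7/19)

Set up U = [u_1 | ... | u_1] ∈ R^(3×1). The projector onto W = col(U) is P = U (U^T U)^(-1) U^T.
Compute U^T U =
  [19],
and U^T v = (7).
Solve U^T U · c = U^T v for the coefficients: c = (7/19). The projection is proj_W(v) = U c.
Check: (v - proj_W(v)) · u_1 = 0  (should be 0).
Result: proj_W(v) = (-21/19, -21/19, -7/19).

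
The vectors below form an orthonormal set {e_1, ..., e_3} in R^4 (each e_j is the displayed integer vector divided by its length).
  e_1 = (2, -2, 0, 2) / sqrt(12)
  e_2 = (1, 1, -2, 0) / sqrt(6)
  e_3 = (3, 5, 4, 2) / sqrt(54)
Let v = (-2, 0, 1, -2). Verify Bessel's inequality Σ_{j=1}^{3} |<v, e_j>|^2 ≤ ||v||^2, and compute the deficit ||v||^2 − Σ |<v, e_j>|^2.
Σ |<v, e_j>|^2 = 26/3; ||v||^2 = 9; deficit = 1/3

Write each e_j = u_j / sqrt(<u_j, u_j>) where u_j is the displayed integer vector. Then <v, e_j> = <v, u_j> / sqrt(<u_j, u_j>), so |<v, e_j>|^2 = <v, u_j>^2 / <u_j, u_j>.
Coefficients: <v, e_1> = -8/sqrt(12), <v, e_2> = -4/sqrt(6), <v, e_3> = -6/sqrt(54).
Square and sum: Σ |<v, e_j>|^2 = 26/3.
Compute ||v||^2 = v·v = 9.
Deficit = 9 − 26/3 = 1/3 ≥ 0, confirming Bessel's inequality. (The deficit equals ||v − Σ <v,e_j> e_j||^2, the squared distance from v to span{e_j}.)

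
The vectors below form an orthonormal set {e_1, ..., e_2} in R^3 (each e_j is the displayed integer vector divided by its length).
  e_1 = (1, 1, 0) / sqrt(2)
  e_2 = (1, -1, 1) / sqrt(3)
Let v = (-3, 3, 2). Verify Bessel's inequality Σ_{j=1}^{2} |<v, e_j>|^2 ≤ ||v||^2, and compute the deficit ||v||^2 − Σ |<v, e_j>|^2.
Σ |<v, e_j>|^2 = 16/3; ||v||^2 = 22; deficit = 50/3

Write each e_j = u_j / sqrt(<u_j, u_j>) where u_j is the displayed integer vector. Then <v, e_j> = <v, u_j> / sqrt(<u_j, u_j>), so |<v, e_j>|^2 = <v, u_j>^2 / <u_j, u_j>.
Coefficients: <v, e_1> = 0/sqrt(2), <v, e_2> = -4/sqrt(3).
Square and sum: Σ |<v, e_j>|^2 = 16/3.
Compute ||v||^2 = v·v = 22.
Deficit = 22 − 16/3 = 50/3 ≥ 0, confirming Bessel's inequality. (The deficit equals ||v − Σ <v,e_j> e_j||^2, the squared distance from v to span{e_j}.)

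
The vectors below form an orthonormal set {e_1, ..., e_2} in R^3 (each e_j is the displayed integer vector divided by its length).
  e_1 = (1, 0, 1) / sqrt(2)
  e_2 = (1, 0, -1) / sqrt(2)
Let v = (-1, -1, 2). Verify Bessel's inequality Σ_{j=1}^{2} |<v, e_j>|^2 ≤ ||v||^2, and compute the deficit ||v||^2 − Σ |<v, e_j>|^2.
Σ |<v, e_j>|^2 = 5; ||v||^2 = 6; deficit = 1

Write each e_j = u_j / sqrt(<u_j, u_j>) where u_j is the displayed integer vector. Then <v, e_j> = <v, u_j> / sqrt(<u_j, u_j>), so |<v, e_j>|^2 = <v, u_j>^2 / <u_j, u_j>.
Coefficients: <v, e_1> = 1/sqrt(2), <v, e_2> = -3/sqrt(2).
Square and sum: Σ |<v, e_j>|^2 = 5.
Compute ||v||^2 = v·v = 6.
Deficit = 6 − 5 = 1 ≥ 0, confirming Bessel's inequality. (The deficit equals ||v − Σ <v,e_j> e_j||^2, the squared distance from v to span{e_j}.)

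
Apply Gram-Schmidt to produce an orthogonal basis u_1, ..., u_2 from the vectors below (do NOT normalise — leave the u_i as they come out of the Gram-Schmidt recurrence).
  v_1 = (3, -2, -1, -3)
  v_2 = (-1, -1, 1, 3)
Orthogonal basis:
  u_1 = (3, -2, -1, -3)
  u_2 = (10/23, -45/23, 12/23, 36/23)

Apply the Gram-Schmidt recurrence
  u_1 = v_1
  u_i = v_i − Σ_{j<i} ((v_i · u_j) / (u_j · u_j)) · u_j.

Step by step this gives:
  u_1 = (3, -2, -1, -3)
  u_2 = (10/23, -45/23, 12/23, 36/23)

Orthogonality check:
  u_2 · u_1 = 0 (should be 0)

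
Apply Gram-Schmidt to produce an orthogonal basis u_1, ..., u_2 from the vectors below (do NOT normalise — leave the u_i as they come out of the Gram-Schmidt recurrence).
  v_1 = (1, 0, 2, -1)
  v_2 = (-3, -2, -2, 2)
Orthogonal basis:
  u_1 = (1, 0, 2, -1)
  u_2 = (-3/2, -2, 1, 1/2)

Apply the Gram-Schmidt recurrence
  u_1 = v_1
  u_i = v_i − Σ_{j<i} ((v_i · u_j) / (u_j · u_j)) · u_j.

Step by step this gives:
  u_1 = (1, 0, 2, -1)
  u_2 = (-3/2, -2, 1, 1/2)

Orthogonality check:
  u_2 · u_1 = 0 (should be 0)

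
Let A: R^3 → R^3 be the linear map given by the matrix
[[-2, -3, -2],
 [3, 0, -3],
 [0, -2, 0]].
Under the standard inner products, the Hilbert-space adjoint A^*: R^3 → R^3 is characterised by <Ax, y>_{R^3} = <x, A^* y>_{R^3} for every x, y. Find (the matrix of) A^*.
A^* = A^T =
[[-2, 3, 0],
 [-3, 0, -2],
 [-2, -3, 0]]

For real matrices with standard dot products, the defining identity <Ax, y> = <x, A^* y> gives (Ax)^T y = x^T (A^*) y, i.e. x^T A^T y = x^T (A^*) y. Since this holds for all x, y, we must have A^* = A^T. Therefore
A^* =
[[-2, 3, 0],
 [-3, 0, -2],
 [-2, -3, 0]].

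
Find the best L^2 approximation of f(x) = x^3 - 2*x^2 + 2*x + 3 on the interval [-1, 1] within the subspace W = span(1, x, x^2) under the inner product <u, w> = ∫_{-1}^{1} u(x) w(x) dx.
g(x) = -2*x^2 + 13*x/5 + 3

The best approximation g ∈ W is the orthogonal projection of f onto W. Writing g = a_0 + a_1 x + a_2 x^2, the coefficients solve the normal equations G · a = b where
  G_{ij} = <φ_i, φ_j> and b_i = <f, φ_i>, with φ_0 = 1, φ_1 = x, φ_2 = x^2.
G =
  [2, 0, 2/3]
  [0, 2/3, 0]
  [2/3, 0, 2/5],
b = (14/3, 26/15, 6/5).
Solving gives a_0 = 3, a_1 = 13/5, a_2 = -2, so
  g(x) = -2*x^2 + 13*x/5 + 3.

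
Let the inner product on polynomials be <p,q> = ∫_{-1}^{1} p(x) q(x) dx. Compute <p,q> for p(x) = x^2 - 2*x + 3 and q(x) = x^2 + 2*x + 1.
<p,q> = 32/5

Expand the product: p(x)·q(x) = x^4 + 4*x + 3.
∫_{-1}^{1} of each monomial x^k gives [2/(k+1) if k even, 0 if k odd]. Integrating term-by-term (or equivalently evaluating the antiderivative F(x) = x^5/5 + 2*x^2 + 3*x at the endpoints):
  F(1) − F(−1) = 26/5 − (-6/5) = 32/5.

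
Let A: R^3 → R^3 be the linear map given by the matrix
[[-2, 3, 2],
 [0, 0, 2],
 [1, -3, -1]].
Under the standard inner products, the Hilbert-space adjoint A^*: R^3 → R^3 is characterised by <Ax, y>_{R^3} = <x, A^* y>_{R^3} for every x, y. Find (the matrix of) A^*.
A^* = A^T =
[[-2, 0, 1],
 [3, 0, -3],
 [2, 2, -1]]

For real matrices with standard dot products, the defining identity <Ax, y> = <x, A^* y> gives (Ax)^T y = x^T (A^*) y, i.e. x^T A^T y = x^T (A^*) y. Since this holds for all x, y, we must have A^* = A^T. Therefore
A^* =
[[-2, 0, 1],
 [3, 0, -3],
 [2, 2, -1]].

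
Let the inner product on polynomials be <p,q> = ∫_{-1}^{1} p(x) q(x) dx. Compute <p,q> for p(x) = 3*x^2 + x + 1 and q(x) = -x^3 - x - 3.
<p,q> = -196/15

Expand the product: p(x)·q(x) = -3*x^5 - x^4 - 4*x^3 - 10*x^2 - 4*x - 3.
∫_{-1}^{1} of each monomial x^k gives [2/(k+1) if k even, 0 if k odd]. Integrating term-by-term (or equivalently evaluating the antiderivative F(x) = -x^6/2 - x^5/5 - x^4 - 10*x^3/3 - 2*x^2 - 3*x at the endpoints):
  F(1) − F(−1) = -301/30 − (91/30) = -196/15.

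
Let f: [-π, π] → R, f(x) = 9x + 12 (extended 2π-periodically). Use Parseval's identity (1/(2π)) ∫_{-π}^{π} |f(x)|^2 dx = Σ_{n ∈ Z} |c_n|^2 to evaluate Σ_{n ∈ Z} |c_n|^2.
Σ |c_n|^2 = 27π^2 + 144

Expand and integrate term by term over [-π, π]:
  ∫ (9x)^2 dx = 81·(2π^3/3); ∫ 2·9·(12)·x dx = 0 (odd integrand); ∫ 12^2 dx = 144·2π.
So (1/(2π)) ∫_{-π}^{π} (9x + 12)^2 dx = 81π^2/3 + 144 = 27π^2 + 144.
Parseval ⇒ Σ |c_n|^2 = 27π^2 + 144.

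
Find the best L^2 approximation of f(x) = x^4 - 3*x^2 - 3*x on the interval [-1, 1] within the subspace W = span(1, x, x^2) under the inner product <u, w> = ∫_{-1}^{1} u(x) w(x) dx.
g(x) = -15*x^2/7 - 3*x - 3/35

The best approximation g ∈ W is the orthogonal projection of f onto W. Writing g = a_0 + a_1 x + a_2 x^2, the coefficients solve the normal equations G · a = b where
  G_{ij} = <φ_i, φ_j> and b_i = <f, φ_i>, with φ_0 = 1, φ_1 = x, φ_2 = x^2.
G =
  [2, 0, 2/3]
  [0, 2/3, 0]
  [2/3, 0, 2/5],
b = (-8/5, -2, -32/35).
Solving gives a_0 = -3/35, a_1 = -3, a_2 = -15/7, so
  g(x) = -15*x^2/7 - 3*x - 3/35.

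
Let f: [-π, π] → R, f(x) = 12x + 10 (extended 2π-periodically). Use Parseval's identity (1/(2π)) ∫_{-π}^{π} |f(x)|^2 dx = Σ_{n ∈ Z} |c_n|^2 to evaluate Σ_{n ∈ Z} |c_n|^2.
Σ |c_n|^2 = 48π^2 + 100

Expand and integrate term by term over [-π, π]:
  ∫ (12x)^2 dx = 144·(2π^3/3); ∫ 2·12·(10)·x dx = 0 (odd integrand); ∫ 10^2 dx = 100·2π.
So (1/(2π)) ∫_{-π}^{π} (12x + 10)^2 dx = 144π^2/3 + 100 = 48π^2 + 100.
Parseval ⇒ Σ |c_n|^2 = 48π^2 + 100.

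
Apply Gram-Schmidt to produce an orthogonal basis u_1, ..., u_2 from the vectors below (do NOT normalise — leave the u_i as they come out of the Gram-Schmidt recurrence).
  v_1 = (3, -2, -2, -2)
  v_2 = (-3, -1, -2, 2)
Orthogonal basis:
  u_1 = (3, -2, -2, -2)
  u_2 = (-2, -5/3, -8/3, 4/3)

Apply the Gram-Schmidt recurrence
  u_1 = v_1
  u_i = v_i − Σ_{j<i} ((v_i · u_j) / (u_j · u_j)) · u_j.

Step by step this gives:
  u_1 = (3, -2, -2, -2)
  u_2 = (-2, -5/3, -8/3, 4/3)

Orthogonality check:
  u_2 · u_1 = 0 (should be 0)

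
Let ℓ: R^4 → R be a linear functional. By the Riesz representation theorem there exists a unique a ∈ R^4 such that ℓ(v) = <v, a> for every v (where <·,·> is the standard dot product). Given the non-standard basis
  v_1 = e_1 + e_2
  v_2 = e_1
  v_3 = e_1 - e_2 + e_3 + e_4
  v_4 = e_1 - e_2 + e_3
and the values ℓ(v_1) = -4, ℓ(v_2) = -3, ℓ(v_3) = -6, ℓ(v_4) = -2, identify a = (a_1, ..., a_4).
a = (-3, -1, 0, -4)

Write a = (a_1, ..., a_4) in the standard basis. For each basis vector v_i, ℓ(v_i) = <v_i, a> is a linear equation in the a_j's. Collect the n equations into a matrix system V a = ℓ, where row i of V is v_i (expressed in the standard basis). Since V is invertible (lower-triangular with 1s on the diagonal, up to permutation), solve by back-substitution:
  V =
[[1, 1, 0, 0],
 [1, 0, 0, 0],
 [1, -1, 1, 1],
 [1, -1, 1, 0]]
  V a = (-4, -3, -6, -2)
Solving gives a = (-3, -1, 0, -4).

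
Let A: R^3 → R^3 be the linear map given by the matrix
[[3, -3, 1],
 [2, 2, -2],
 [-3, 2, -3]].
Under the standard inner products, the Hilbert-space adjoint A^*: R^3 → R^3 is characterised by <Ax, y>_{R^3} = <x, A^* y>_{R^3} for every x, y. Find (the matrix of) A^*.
A^* = A^T =
[[3, 2, -3],
 [-3, 2, 2],
 [1, -2, -3]]

For real matrices with standard dot products, the defining identity <Ax, y> = <x, A^* y> gives (Ax)^T y = x^T (A^*) y, i.e. x^T A^T y = x^T (A^*) y. Since this holds for all x, y, we must have A^* = A^T. Therefore
A^* =
[[3, 2, -3],
 [-3, 2, 2],
 [1, -2, -3]].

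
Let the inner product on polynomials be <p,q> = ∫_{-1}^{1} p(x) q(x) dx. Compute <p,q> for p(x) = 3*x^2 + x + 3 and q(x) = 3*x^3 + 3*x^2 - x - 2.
<p,q> = -88/15

Expand the product: p(x)·q(x) = 9*x^5 + 12*x^4 + 9*x^3 + 2*x^2 - 5*x - 6.
∫_{-1}^{1} of each monomial x^k gives [2/(k+1) if k even, 0 if k odd]. Integrating term-by-term (or equivalently evaluating the antiderivative F(x) = 3*x^6/2 + 12*x^5/5 + 9*x^4/4 + 2*x^3/3 - 5*x^2/2 - 6*x at the endpoints):
  F(1) − F(−1) = -101/60 − (251/60) = -88/15.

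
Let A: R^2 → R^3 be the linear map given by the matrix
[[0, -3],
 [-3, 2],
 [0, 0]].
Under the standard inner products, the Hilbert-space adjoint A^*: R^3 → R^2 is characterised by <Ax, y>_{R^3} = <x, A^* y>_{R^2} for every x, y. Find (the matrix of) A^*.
A^* = A^T =
[[0, -3, 0],
 [-3, 2, 0]]

For real matrices with standard dot products, the defining identity <Ax, y> = <x, A^* y> gives (Ax)^T y = x^T (A^*) y, i.e. x^T A^T y = x^T (A^*) y. Since this holds for all x, y, we must have A^* = A^T. Therefore
A^* =
[[0, -3, 0],
 [-3, 2, 0]].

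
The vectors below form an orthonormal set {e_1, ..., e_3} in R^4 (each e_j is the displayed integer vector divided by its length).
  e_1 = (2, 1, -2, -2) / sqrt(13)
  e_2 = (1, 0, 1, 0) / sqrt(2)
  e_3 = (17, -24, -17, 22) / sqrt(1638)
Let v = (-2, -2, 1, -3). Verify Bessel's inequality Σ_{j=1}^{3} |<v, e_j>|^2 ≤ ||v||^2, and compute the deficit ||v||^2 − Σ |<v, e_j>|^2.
Σ |<v, e_j>|^2 = 26/7; ||v||^2 = 18; deficit = 100/7

Write each e_j = u_j / sqrt(<u_j, u_j>) where u_j is the displayed integer vector. Then <v, e_j> = <v, u_j> / sqrt(<u_j, u_j>), so |<v, e_j>|^2 = <v, u_j>^2 / <u_j, u_j>.
Coefficients: <v, e_1> = -2/sqrt(13), <v, e_2> = -1/sqrt(2), <v, e_3> = -69/sqrt(1638).
Square and sum: Σ |<v, e_j>|^2 = 26/7.
Compute ||v||^2 = v·v = 18.
Deficit = 18 − 26/7 = 100/7 ≥ 0, confirming Bessel's inequality. (The deficit equals ||v − Σ <v,e_j> e_j||^2, the squared distance from v to span{e_j}.)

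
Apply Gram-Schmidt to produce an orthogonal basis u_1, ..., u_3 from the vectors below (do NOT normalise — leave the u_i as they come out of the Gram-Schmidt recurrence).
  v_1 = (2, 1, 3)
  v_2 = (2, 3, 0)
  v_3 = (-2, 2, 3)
Orthogonal basis:
  u_1 = (2, 1, 3)
  u_2 = (1, 5/2, -3/2)
  u_3 = (-54/19, 36/19, 24/19)

Apply the Gram-Schmidt recurrence
  u_1 = v_1
  u_i = v_i − Σ_{j<i} ((v_i · u_j) / (u_j · u_j)) · u_j.

Step by step this gives:
  u_1 = (2, 1, 3)
  u_2 = (1, 5/2, -3/2)
  u_3 = (-54/19, 36/19, 24/19)

Orthogonality check:
  u_2 · u_1 = 0 (should be 0)
  u_3 · u_1 = 0 (should be 0)
  u_3 · u_2 = 0 (should be 0)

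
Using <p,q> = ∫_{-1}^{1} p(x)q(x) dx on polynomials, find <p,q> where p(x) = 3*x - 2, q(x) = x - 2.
<p,q> = 10

Expand the product: p(x)·q(x) = 3*x^2 - 8*x + 4.
∫_{-1}^{1} of each monomial x^k gives [2/(k+1) if k even, 0 if k odd]. Integrating term-by-term (or equivalently evaluating the antiderivative F(x) = x^3 - 4*x^2 + 4*x at the endpoints):
  F(1) − F(−1) = 1 − (-9) = 10.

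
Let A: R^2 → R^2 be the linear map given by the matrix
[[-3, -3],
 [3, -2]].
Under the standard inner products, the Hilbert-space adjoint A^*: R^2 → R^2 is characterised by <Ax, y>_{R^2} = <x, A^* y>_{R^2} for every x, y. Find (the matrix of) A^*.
A^* = A^T =
[[-3, 3],
 [-3, -2]]

For real matrices with standard dot products, the defining identity <Ax, y> = <x, A^* y> gives (Ax)^T y = x^T (A^*) y, i.e. x^T A^T y = x^T (A^*) y. Since this holds for all x, y, we must have A^* = A^T. Therefore
A^* =
[[-3, 3],
 [-3, -2]].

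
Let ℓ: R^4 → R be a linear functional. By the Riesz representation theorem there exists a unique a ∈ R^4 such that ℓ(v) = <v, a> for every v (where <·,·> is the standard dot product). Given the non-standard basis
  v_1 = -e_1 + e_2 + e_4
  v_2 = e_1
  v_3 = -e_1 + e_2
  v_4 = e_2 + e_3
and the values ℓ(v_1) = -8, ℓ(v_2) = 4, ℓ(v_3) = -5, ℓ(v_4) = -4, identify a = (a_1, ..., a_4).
a = (4, -1, -3, -3)

Write a = (a_1, ..., a_4) in the standard basis. For each basis vector v_i, ℓ(v_i) = <v_i, a> is a linear equation in the a_j's. Collect the n equations into a matrix system V a = ℓ, where row i of V is v_i (expressed in the standard basis). Since V is invertible (lower-triangular with 1s on the diagonal, up to permutation), solve by back-substitution:
  V =
[[-1, 1, 0, 1],
 [1, 0, 0, 0],
 [-1, 1, 0, 0],
 [0, 1, 1, 0]]
  V a = (-8, 4, -5, -4)
Solving gives a = (4, -1, -3, -3).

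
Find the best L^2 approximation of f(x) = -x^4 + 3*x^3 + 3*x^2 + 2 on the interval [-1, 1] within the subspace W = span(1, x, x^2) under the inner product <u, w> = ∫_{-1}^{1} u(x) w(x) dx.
g(x) = 15*x^2/7 + 9*x/5 + 73/35

The best approximation g ∈ W is the orthogonal projection of f onto W. Writing g = a_0 + a_1 x + a_2 x^2, the coefficients solve the normal equations G · a = b where
  G_{ij} = <φ_i, φ_j> and b_i = <f, φ_i>, with φ_0 = 1, φ_1 = x, φ_2 = x^2.
G =
  [2, 0, 2/3]
  [0, 2/3, 0]
  [2/3, 0, 2/5],
b = (28/5, 6/5, 236/105).
Solving gives a_0 = 73/35, a_1 = 9/5, a_2 = 15/7, so
  g(x) = 15*x^2/7 + 9*x/5 + 73/35.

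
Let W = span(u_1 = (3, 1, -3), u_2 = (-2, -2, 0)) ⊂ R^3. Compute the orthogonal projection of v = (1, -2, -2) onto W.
proj_W(v) = (7/22, -29/22, -27/11)

Set up U = [u_1 | ... | u_2] ∈ R^(3×2). The projector onto W = col(U) is P = U (U^T U)^(-1) U^T.
Compute U^T U =
  [19, -8]
  [-8, 8],
and U^T v = (7, 2).
Solve U^T U · c = U^T v for the coefficients: c = (9/11, 47/44). The projection is proj_W(v) = U c.
Check: (v - proj_W(v)) · u_1 = 0  (should be 0).
Check: (v - proj_W(v)) · u_2 = 0  (should be 0).
Result: proj_W(v) = (7/22, -29/22, -27/11).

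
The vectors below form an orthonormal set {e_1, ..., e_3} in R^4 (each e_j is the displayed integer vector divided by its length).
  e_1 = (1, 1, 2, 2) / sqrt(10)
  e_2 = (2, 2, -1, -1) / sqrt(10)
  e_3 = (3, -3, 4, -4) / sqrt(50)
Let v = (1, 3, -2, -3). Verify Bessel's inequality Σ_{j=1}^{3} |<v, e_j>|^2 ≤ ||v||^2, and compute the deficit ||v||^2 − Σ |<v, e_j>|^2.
Σ |<v, e_j>|^2 = 1029/50; ||v||^2 = 23; deficit = 121/50

Write each e_j = u_j / sqrt(<u_j, u_j>) where u_j is the displayed integer vector. Then <v, e_j> = <v, u_j> / sqrt(<u_j, u_j>), so |<v, e_j>|^2 = <v, u_j>^2 / <u_j, u_j>.
Coefficients: <v, e_1> = -6/sqrt(10), <v, e_2> = 13/sqrt(10), <v, e_3> = -2/sqrt(50).
Square and sum: Σ |<v, e_j>|^2 = 1029/50.
Compute ||v||^2 = v·v = 23.
Deficit = 23 − 1029/50 = 121/50 ≥ 0, confirming Bessel's inequality. (The deficit equals ||v − Σ <v,e_j> e_j||^2, the squared distance from v to span{e_j}.)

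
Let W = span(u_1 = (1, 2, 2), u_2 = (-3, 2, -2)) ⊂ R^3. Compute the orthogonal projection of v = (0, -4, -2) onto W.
proj_W(v) = (0, -4, -2)

Set up U = [u_1 | ... | u_2] ∈ R^(3×2). The projector onto W = col(U) is P = U (U^T U)^(-1) U^T.
Compute U^T U =
  [9, -3]
  [-3, 17],
and U^T v = (-12, -4).
Solve U^T U · c = U^T v for the coefficients: c = (-3/2, -1/2). The projection is proj_W(v) = U c.
Check: (v - proj_W(v)) · u_1 = 0  (should be 0).
Check: (v - proj_W(v)) · u_2 = 0  (should be 0).
Result: proj_W(v) = (0, -4, -2).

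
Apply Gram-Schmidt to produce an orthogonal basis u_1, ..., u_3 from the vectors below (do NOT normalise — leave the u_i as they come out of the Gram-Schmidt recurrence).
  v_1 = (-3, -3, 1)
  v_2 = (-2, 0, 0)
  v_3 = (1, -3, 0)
Orthogonal basis:
  u_1 = (-3, -3, 1)
  u_2 = (-20/19, 18/19, -6/19)
  u_3 = (0, -3/10, -9/10)

Apply the Gram-Schmidt recurrence
  u_1 = v_1
  u_i = v_i − Σ_{j<i} ((v_i · u_j) / (u_j · u_j)) · u_j.

Step by step this gives:
  u_1 = (-3, -3, 1)
  u_2 = (-20/19, 18/19, -6/19)
  u_3 = (0, -3/10, -9/10)

Orthogonality check:
  u_2 · u_1 = 0 (should be 0)
  u_3 · u_1 = 0 (should be 0)
  u_3 · u_2 = 0 (should be 0)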